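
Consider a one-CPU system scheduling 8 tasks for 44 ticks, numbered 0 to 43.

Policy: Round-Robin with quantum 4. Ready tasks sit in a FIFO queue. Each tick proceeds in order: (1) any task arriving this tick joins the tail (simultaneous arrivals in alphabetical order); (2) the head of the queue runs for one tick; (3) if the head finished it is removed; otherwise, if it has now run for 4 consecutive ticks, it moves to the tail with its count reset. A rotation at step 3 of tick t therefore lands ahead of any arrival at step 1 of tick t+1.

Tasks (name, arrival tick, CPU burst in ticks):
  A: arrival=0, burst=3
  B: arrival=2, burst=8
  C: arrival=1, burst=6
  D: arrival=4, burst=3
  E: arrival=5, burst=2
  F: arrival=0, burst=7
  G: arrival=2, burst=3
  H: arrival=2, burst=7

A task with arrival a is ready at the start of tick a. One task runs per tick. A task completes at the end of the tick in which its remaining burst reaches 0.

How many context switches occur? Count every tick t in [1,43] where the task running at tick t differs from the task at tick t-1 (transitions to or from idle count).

t=0: queue=[A,F] q_used=0 → run A
t=1: queue=[A,F,C] q_used=1 → run A
t=2: queue=[A,F,C,B,G,H] q_used=2 → run A
t=3: queue=[F,C,B,G,H] q_used=0 → run F
t=4: queue=[F,C,B,G,H,D] q_used=1 → run F
t=5: queue=[F,C,B,G,H,D,E] q_used=2 → run F
t=6: queue=[F,C,B,G,H,D,E] q_used=3 → run F
t=7: queue=[C,B,G,H,D,E,F] q_used=0 → run C
t=8: queue=[C,B,G,H,D,E,F] q_used=1 → run C
t=9: queue=[C,B,G,H,D,E,F] q_used=2 → run C
t=10: queue=[C,B,G,H,D,E,F] q_used=3 → run C
t=11: queue=[B,G,H,D,E,F,C] q_used=0 → run B
t=12: queue=[B,G,H,D,E,F,C] q_used=1 → run B
t=13: queue=[B,G,H,D,E,F,C] q_used=2 → run B
t=14: queue=[B,G,H,D,E,F,C] q_used=3 → run B
t=15: queue=[G,H,D,E,F,C,B] q_used=0 → run G
t=16: queue=[G,H,D,E,F,C,B] q_used=1 → run G
t=17: queue=[G,H,D,E,F,C,B] q_used=2 → run G
t=18: queue=[H,D,E,F,C,B] q_used=0 → run H
t=19: queue=[H,D,E,F,C,B] q_used=1 → run H
t=20: queue=[H,D,E,F,C,B] q_used=2 → run H
t=21: queue=[H,D,E,F,C,B] q_used=3 → run H
t=22: queue=[D,E,F,C,B,H] q_used=0 → run D
t=23: queue=[D,E,F,C,B,H] q_used=1 → run D
t=24: queue=[D,E,F,C,B,H] q_used=2 → run D
t=25: queue=[E,F,C,B,H] q_used=0 → run E
t=26: queue=[E,F,C,B,H] q_used=1 → run E
t=27: queue=[F,C,B,H] q_used=0 → run F
t=28: queue=[F,C,B,H] q_used=1 → run F
t=29: queue=[F,C,B,H] q_used=2 → run F
t=30: queue=[C,B,H] q_used=0 → run C
t=31: queue=[C,B,H] q_used=1 → run C
t=32: queue=[B,H] q_used=0 → run B
t=33: queue=[B,H] q_used=1 → run B
t=34: queue=[B,H] q_used=2 → run B
t=35: queue=[B,H] q_used=3 → run B
t=36: queue=[H] q_used=0 → run H
t=37: queue=[H] q_used=1 → run H
t=38: queue=[H] q_used=2 → run H
t=39: (idle)
t=40: (idle)
t=41: (idle)
t=42: (idle)
t=43: (idle)

context switches = 12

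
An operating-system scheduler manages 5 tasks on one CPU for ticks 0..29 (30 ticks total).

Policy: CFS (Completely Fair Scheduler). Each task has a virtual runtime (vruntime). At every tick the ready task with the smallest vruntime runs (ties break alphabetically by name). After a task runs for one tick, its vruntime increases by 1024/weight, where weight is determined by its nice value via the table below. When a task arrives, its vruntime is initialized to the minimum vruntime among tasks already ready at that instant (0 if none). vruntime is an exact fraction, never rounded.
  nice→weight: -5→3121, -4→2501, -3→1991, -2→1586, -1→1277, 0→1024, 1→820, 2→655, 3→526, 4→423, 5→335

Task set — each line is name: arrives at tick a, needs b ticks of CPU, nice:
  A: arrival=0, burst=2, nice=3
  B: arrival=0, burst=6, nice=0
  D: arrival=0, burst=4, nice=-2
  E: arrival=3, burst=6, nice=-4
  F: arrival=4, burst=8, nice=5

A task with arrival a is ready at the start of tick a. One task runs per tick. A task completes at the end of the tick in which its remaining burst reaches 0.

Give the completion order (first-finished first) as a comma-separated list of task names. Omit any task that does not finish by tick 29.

t=0: vr[A=0 B=0 D=0] → run A
t=1: vr[A=512/263 B=0 D=0] → run B
t=2: vr[A=512/263 B=1 D=0] → run D
t=3: vr[A=512/263 B=1 D=512/793 E=512/793] → run D
t=4: vr[A=512/263 B=1 D=1024/793 E=512/793 F=512/793] → run E
t=5: vr[A=512/263 B=1 D=1024/793 E=34304/32513 F=512/793] → run F
t=6: vr[A=512/263 B=1 D=1024/793 E=34304/32513 F=983552/265655] → run B
t=7: vr[A=512/263 B=2 D=1024/793 E=34304/32513 F=983552/265655] → run E
t=8: vr[A=512/263 B=2 D=1024/793 E=47616/32513 F=983552/265655] → run D
t=9: vr[A=512/263 B=2 D=1536/793 E=47616/32513 F=983552/265655] → run E
t=10: vr[A=512/263 B=2 D=1536/793 E=60928/32513 F=983552/265655] → run E
t=11: vr[A=512/263 B=2 D=1536/793 E=74240/32513 F=983552/265655] → run D
t=12: vr[A=512/263 B=2 E=74240/32513 F=983552/265655] → run A
t=13: vr[B=2 E=74240/32513 F=983552/265655] → run B
t=14: vr[B=3 E=74240/32513 F=983552/265655] → run E
t=15: vr[B=3 E=87552/32513 F=983552/265655] → run E
t=16: vr[B=3 F=983552/265655] → run B
t=17: vr[B=4 F=983552/265655] → run F
t=18: vr[B=4 F=1795584/265655] → run B
t=19: vr[B=5 F=1795584/265655] → run B
t=20: vr[F=1795584/265655] → run F
t=21: vr[F=2607616/265655] → run F
t=22: vr[F=3419648/265655] → run F
t=23: vr[F=846336/53131] → run F
t=24: vr[F=5043712/265655] → run F
t=25: vr[F=5855744/265655] → run F
t=26: (idle)
t=27: (idle)
t=28: (idle)
t=29: (idle)

completion order = D, A, E, B, F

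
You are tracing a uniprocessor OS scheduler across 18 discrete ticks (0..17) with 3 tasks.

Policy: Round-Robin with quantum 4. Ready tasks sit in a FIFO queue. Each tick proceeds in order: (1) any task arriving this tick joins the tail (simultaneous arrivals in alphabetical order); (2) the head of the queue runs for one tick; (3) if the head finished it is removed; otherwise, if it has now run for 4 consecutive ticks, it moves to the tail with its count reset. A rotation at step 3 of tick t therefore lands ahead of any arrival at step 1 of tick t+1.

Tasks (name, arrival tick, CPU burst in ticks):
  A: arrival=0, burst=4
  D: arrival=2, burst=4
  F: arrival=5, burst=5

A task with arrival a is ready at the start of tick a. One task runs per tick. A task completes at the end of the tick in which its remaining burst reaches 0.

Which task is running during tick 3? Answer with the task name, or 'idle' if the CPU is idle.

running at tick 3 = A

t=0: queue=[A] q_used=0 → run A
t=1: queue=[A] q_used=1 → run A
t=2: queue=[A,D] q_used=2 → run A
t=3: queue=[A,D] q_used=3 → run A
t=4: queue=[D] q_used=0 → run D
t=5: queue=[D,F] q_used=1 → run D
t=6: queue=[D,F] q_used=2 → run D
t=7: queue=[D,F] q_used=3 → run D
t=8: queue=[F] q_used=0 → run F
t=9: queue=[F] q_used=1 → run F
t=10: queue=[F] q_used=2 → run F
t=11: queue=[F] q_used=3 → run F
t=12: queue=[F] q_used=0 → run F
t=13: (idle)
t=14: (idle)
t=15: (idle)
t=16: (idle)
t=17: (idle)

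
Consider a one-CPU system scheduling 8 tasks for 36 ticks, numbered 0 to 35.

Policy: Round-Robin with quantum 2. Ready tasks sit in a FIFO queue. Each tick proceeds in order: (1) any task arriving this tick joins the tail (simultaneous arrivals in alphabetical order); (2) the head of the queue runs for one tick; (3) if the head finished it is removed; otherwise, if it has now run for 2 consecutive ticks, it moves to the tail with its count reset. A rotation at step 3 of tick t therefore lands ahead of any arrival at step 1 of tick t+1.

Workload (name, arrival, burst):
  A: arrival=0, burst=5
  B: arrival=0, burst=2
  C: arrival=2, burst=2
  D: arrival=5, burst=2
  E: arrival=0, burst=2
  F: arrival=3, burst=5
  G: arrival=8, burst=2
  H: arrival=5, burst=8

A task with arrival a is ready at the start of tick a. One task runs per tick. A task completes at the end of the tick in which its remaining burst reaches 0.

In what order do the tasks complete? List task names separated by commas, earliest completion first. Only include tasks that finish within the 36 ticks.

completion order = B, E, C, D, A, G, F, H

t=0: queue=[A,B,E] q_used=0 → run A
t=1: queue=[A,B,E] q_used=1 → run A
t=2: queue=[B,E,A,C] q_used=0 → run B
t=3: queue=[B,E,A,C,F] q_used=1 → run B
t=4: queue=[E,A,C,F] q_used=0 → run E
t=5: queue=[E,A,C,F,D,H] q_used=1 → run E
t=6: queue=[A,C,F,D,H] q_used=0 → run A
t=7: queue=[A,C,F,D,H] q_used=1 → run A
t=8: queue=[C,F,D,H,A,G] q_used=0 → run C
t=9: queue=[C,F,D,H,A,G] q_used=1 → run C
t=10: queue=[F,D,H,A,G] q_used=0 → run F
t=11: queue=[F,D,H,A,G] q_used=1 → run F
t=12: queue=[D,H,A,G,F] q_used=0 → run D
t=13: queue=[D,H,A,G,F] q_used=1 → run D
t=14: queue=[H,A,G,F] q_used=0 → run H
t=15: queue=[H,A,G,F] q_used=1 → run H
t=16: queue=[A,G,F,H] q_used=0 → run A
t=17: queue=[G,F,H] q_used=0 → run G
t=18: queue=[G,F,H] q_used=1 → run G
t=19: queue=[F,H] q_used=0 → run F
t=20: queue=[F,H] q_used=1 → run F
t=21: queue=[H,F] q_used=0 → run H
t=22: queue=[H,F] q_used=1 → run H
t=23: queue=[F,H] q_used=0 → run F
t=24: queue=[H] q_used=0 → run H
t=25: queue=[H] q_used=1 → run H
t=26: queue=[H] q_used=0 → run H
t=27: queue=[H] q_used=1 → run H
t=28: (idle)
t=29: (idle)
t=30: (idle)
t=31: (idle)
t=32: (idle)
t=33: (idle)
t=34: (idle)
t=35: (idle)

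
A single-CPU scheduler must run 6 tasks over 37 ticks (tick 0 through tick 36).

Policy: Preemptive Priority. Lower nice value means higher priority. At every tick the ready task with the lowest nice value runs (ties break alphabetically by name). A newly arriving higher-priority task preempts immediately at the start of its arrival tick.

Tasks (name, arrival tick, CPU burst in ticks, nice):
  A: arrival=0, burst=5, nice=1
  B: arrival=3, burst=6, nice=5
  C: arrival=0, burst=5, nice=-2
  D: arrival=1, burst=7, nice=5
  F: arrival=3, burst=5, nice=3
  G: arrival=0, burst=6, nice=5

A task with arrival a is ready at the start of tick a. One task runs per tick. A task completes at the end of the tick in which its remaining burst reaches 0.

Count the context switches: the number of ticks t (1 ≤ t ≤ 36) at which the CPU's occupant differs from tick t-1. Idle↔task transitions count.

context switches = 6

t=0: ready={A,C,G} → run C
t=1: ready={A,C,D,G} → run C
t=2: ready={A,C,D,G} → run C
t=3: ready={A,B,C,D,F,G} → run C
t=4: ready={A,B,C,D,F,G} → run C
t=5: ready={A,B,D,F,G} → run A
t=6: ready={A,B,D,F,G} → run A
t=7: ready={A,B,D,F,G} → run A
t=8: ready={A,B,D,F,G} → run A
t=9: ready={A,B,D,F,G} → run A
t=10: ready={B,D,F,G} → run F
t=11: ready={B,D,F,G} → run F
t=12: ready={B,D,F,G} → run F
t=13: ready={B,D,F,G} → run F
t=14: ready={B,D,F,G} → run F
t=15: ready={B,D,G} → run B
t=16: ready={B,D,G} → run B
t=17: ready={B,D,G} → run B
t=18: ready={B,D,G} → run B
t=19: ready={B,D,G} → run B
t=20: ready={B,D,G} → run B
t=21: ready={D,G} → run D
t=22: ready={D,G} → run D
t=23: ready={D,G} → run D
t=24: ready={D,G} → run D
t=25: ready={D,G} → run D
t=26: ready={D,G} → run D
t=27: ready={D,G} → run D
t=28: ready={G} → run G
t=29: ready={G} → run G
t=30: ready={G} → run G
t=31: ready={G} → run G
t=32: ready={G} → run G
t=33: ready={G} → run G
t=34: (idle)
t=35: (idle)
t=36: (idle)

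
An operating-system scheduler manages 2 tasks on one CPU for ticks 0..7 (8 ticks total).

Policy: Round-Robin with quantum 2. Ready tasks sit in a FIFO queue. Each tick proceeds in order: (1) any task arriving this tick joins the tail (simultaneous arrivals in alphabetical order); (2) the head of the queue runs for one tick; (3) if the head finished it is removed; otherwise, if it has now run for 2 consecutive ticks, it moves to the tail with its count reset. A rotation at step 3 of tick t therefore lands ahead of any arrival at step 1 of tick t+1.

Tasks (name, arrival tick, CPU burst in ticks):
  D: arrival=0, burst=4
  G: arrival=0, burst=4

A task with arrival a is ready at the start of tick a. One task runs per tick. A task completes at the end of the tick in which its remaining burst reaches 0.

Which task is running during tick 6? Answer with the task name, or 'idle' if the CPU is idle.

running at tick 6 = G

t=0: queue=[D,G] q_used=0 → run D
t=1: queue=[D,G] q_used=1 → run D
t=2: queue=[G,D] q_used=0 → run G
t=3: queue=[G,D] q_used=1 → run G
t=4: queue=[D,G] q_used=0 → run D
t=5: queue=[D,G] q_used=1 → run D
t=6: queue=[G] q_used=0 → run G
t=7: queue=[G] q_used=1 → run G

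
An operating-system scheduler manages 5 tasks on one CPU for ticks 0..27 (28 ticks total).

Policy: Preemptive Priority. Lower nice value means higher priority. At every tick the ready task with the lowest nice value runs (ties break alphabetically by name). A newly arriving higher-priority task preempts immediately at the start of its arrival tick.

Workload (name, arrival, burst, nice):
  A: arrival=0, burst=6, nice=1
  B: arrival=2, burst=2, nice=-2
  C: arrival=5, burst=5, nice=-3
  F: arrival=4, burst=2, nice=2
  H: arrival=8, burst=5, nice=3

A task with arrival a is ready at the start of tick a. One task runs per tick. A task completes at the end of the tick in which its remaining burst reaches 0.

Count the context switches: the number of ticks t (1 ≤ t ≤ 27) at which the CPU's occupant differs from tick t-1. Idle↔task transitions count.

t=0: ready={A} → run A
t=1: ready={A} → run A
t=2: ready={A,B} → run B
t=3: ready={A,B} → run B
t=4: ready={A,F} → run A
t=5: ready={A,C,F} → run C
t=6: ready={A,C,F} → run C
t=7: ready={A,C,F} → run C
t=8: ready={A,C,F,H} → run C
t=9: ready={A,C,F,H} → run C
t=10: ready={A,F,H} → run A
t=11: ready={A,F,H} → run A
t=12: ready={A,F,H} → run A
t=13: ready={F,H} → run F
t=14: ready={F,H} → run F
t=15: ready={H} → run H
t=16: ready={H} → run H
t=17: ready={H} → run H
t=18: ready={H} → run H
t=19: ready={H} → run H
t=20: (idle)
t=21: (idle)
t=22: (idle)
t=23: (idle)
t=24: (idle)
t=25: (idle)
t=26: (idle)
t=27: (idle)

context switches = 7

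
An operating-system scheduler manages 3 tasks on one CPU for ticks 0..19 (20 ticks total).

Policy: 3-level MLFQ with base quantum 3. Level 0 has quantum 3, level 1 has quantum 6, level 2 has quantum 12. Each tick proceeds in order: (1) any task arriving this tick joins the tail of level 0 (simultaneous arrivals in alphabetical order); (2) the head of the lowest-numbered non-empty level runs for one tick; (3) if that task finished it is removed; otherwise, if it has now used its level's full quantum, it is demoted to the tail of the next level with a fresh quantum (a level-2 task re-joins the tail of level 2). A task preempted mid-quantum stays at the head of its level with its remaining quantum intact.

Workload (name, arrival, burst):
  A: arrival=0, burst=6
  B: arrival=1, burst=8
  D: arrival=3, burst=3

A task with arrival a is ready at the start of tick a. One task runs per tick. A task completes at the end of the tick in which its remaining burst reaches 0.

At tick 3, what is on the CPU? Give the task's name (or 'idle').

t=0: L0/L1/L2 = A/-/- → run A
t=1: L0/L1/L2 = AB/-/- → run A
t=2: L0/L1/L2 = AB/-/- → run A
t=3: L0/L1/L2 = BD/A/- → run B
t=4: L0/L1/L2 = BD/A/- → run B
t=5: L0/L1/L2 = BD/A/- → run B
t=6: L0/L1/L2 = D/AB/- → run D
t=7: L0/L1/L2 = D/AB/- → run D
t=8: L0/L1/L2 = D/AB/- → run D
t=9: L0/L1/L2 = -/AB/- → run A
t=10: L0/L1/L2 = -/AB/- → run A
t=11: L0/L1/L2 = -/AB/- → run A
t=12: L0/L1/L2 = -/B/- → run B
t=13: L0/L1/L2 = -/B/- → run B
t=14: L0/L1/L2 = -/B/- → run B
t=15: L0/L1/L2 = -/B/- → run B
t=16: L0/L1/L2 = -/B/- → run B
t=17: (idle)
t=18: (idle)
t=19: (idle)

running at tick 3 = B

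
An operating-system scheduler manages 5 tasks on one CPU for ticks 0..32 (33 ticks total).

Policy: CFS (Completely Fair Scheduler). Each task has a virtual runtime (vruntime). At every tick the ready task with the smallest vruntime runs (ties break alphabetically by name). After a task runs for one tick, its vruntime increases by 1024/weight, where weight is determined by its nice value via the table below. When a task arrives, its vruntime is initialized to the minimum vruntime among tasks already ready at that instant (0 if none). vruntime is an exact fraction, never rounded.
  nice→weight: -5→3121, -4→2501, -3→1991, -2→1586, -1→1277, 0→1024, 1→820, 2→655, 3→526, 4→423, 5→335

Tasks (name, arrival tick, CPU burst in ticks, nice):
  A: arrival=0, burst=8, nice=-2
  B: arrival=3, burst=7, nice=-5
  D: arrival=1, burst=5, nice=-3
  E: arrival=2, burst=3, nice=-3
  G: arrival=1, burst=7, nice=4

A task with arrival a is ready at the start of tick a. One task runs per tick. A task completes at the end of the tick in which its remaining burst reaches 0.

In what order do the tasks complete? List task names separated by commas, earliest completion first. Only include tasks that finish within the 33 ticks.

t=0: vr[A=0] → run A
t=1: vr[A=512/793 D=512/793 G=512/793] → run A
t=2: vr[A=1024/793 D=512/793 E=512/793 G=512/793] → run D
t=3: vr[A=1024/793 B=512/793 D=1831424/1578863 E=512/793 G=512/793] → run B
t=4: vr[A=1024/793 B=2409984/2474953 D=1831424/1578863 E=512/793 G=512/793] → run E
t=5: vr[A=1024/793 B=2409984/2474953 D=1831424/1578863 E=1831424/1578863 G=512/793] → run G
t=6: vr[A=1024/793 B=2409984/2474953 D=1831424/1578863 E=1831424/1578863 G=1028608/335439] → run B
t=7: vr[A=1024/793 B=3222016/2474953 D=1831424/1578863 E=1831424/1578863 G=1028608/335439] → run D
t=8: vr[A=1024/793 B=3222016/2474953 D=2643456/1578863 E=1831424/1578863 G=1028608/335439] → run E
t=9: vr[A=1024/793 B=3222016/2474953 D=2643456/1578863 E=2643456/1578863 G=1028608/335439] → run A
t=10: vr[A=1536/793 B=3222016/2474953 D=2643456/1578863 E=2643456/1578863 G=1028608/335439] → run B
t=11: vr[A=1536/793 B=4034048/2474953 D=2643456/1578863 E=2643456/1578863 G=1028608/335439] → run B
t=12: vr[A=1536/793 B=4846080/2474953 D=2643456/1578863 E=2643456/1578863 G=1028608/335439] → run D
t=13: vr[A=1536/793 B=4846080/2474953 D=3455488/1578863 E=2643456/1578863 G=1028608/335439] → run E
t=14: vr[A=1536/793 B=4846080/2474953 D=3455488/1578863 G=1028608/335439] → run A
t=15: vr[A=2048/793 B=4846080/2474953 D=3455488/1578863 G=1028608/335439] → run B
t=16: vr[A=2048/793 B=5658112/2474953 D=3455488/1578863 G=1028608/335439] → run D
t=17: vr[A=2048/793 B=5658112/2474953 D=4267520/1578863 G=1028608/335439] → run B
t=18: vr[A=2048/793 B=6470144/2474953 D=4267520/1578863 G=1028608/335439] → run A
t=19: vr[A=2560/793 B=6470144/2474953 D=4267520/1578863 G=1028608/335439] → run B
t=20: vr[A=2560/793 D=4267520/1578863 G=1028608/335439] → run D
t=21: vr[A=2560/793 G=1028608/335439] → run G
t=22: vr[A=2560/793 G=1840640/335439] → run A
t=23: vr[A=3072/793 G=1840640/335439] → run A
t=24: vr[A=3584/793 G=1840640/335439] → run A
t=25: vr[G=1840640/335439] → run G
t=26: vr[G=884224/111813] → run G
t=27: vr[G=3464704/335439] → run G
t=28: vr[G=4276736/335439] → run G
t=29: vr[G=1696256/111813] → run G
t=30: (idle)
t=31: (idle)
t=32: (idle)

completion order = E, B, D, A, G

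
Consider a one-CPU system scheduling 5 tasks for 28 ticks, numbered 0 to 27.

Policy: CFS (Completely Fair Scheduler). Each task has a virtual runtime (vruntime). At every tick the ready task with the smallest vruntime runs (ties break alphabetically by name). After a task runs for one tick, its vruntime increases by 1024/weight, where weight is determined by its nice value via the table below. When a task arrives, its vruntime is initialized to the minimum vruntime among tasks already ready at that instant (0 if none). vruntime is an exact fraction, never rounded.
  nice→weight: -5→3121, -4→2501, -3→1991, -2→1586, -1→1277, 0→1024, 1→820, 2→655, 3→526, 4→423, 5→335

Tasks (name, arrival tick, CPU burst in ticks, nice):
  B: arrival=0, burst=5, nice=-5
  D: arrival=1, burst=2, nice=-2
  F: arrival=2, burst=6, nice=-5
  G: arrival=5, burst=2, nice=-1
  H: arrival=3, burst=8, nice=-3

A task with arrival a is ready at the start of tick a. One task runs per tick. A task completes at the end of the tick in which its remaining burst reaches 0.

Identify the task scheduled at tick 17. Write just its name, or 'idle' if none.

running at tick 17 = H

t=0: vr[B=0] → run B
t=1: vr[B=1024/3121 D=1024/3121] → run B
t=2: vr[B=2048/3121 D=1024/3121 F=1024/3121] → run D
t=3: vr[B=2048/3121 D=2409984/2474953 F=1024/3121 H=1024/3121] → run F
t=4: vr[B=2048/3121 D=2409984/2474953 F=2048/3121 H=1024/3121] → run H
t=5: vr[B=2048/3121 D=2409984/2474953 F=2048/3121 G=2048/3121 H=5234688/6213911] → run B
t=6: vr[B=3072/3121 D=2409984/2474953 F=2048/3121 G=2048/3121 H=5234688/6213911] → run F
t=7: vr[B=3072/3121 D=2409984/2474953 F=3072/3121 G=2048/3121 H=5234688/6213911] → run G
t=8: vr[B=3072/3121 D=2409984/2474953 F=3072/3121 G=5811200/3985517 H=5234688/6213911] → run H
t=9: vr[B=3072/3121 D=2409984/2474953 F=3072/3121 G=5811200/3985517 H=8430592/6213911] → run D
t=10: vr[B=3072/3121 F=3072/3121 G=5811200/3985517 H=8430592/6213911] → run B
t=11: vr[B=4096/3121 F=3072/3121 G=5811200/3985517 H=8430592/6213911] → run F
t=12: vr[B=4096/3121 F=4096/3121 G=5811200/3985517 H=8430592/6213911] → run B
t=13: vr[F=4096/3121 G=5811200/3985517 H=8430592/6213911] → run F
t=14: vr[F=5120/3121 G=5811200/3985517 H=8430592/6213911] → run H
t=15: vr[F=5120/3121 G=5811200/3985517 H=11626496/6213911] → run G
t=16: vr[F=5120/3121 H=11626496/6213911] → run F
t=17: vr[F=6144/3121 H=11626496/6213911] → run H
t=18: vr[F=6144/3121 H=14822400/6213911] → run F
t=19: vr[H=14822400/6213911] → run H
t=20: vr[H=18018304/6213911] → run H
t=21: vr[H=21214208/6213911] → run H
t=22: vr[H=24410112/6213911] → run H
t=23: (idle)
t=24: (idle)
t=25: (idle)
t=26: (idle)
t=27: (idle)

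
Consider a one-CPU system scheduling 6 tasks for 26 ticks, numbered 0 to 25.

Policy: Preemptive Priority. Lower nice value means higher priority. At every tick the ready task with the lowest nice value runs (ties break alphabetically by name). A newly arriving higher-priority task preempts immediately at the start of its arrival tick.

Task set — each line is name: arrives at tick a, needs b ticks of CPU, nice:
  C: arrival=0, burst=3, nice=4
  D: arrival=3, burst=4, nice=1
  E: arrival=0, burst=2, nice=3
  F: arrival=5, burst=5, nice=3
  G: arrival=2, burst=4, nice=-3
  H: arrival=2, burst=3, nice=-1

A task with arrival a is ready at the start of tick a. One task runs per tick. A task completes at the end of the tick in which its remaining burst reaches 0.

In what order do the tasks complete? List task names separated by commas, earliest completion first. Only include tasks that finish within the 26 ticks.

completion order = E, G, H, D, F, C

t=0: ready={C,E} → run E
t=1: ready={C,E} → run E
t=2: ready={C,G,H} → run G
t=3: ready={C,D,G,H} → run G
t=4: ready={C,D,G,H} → run G
t=5: ready={C,D,F,G,H} → run G
t=6: ready={C,D,F,H} → run H
t=7: ready={C,D,F,H} → run H
t=8: ready={C,D,F,H} → run H
t=9: ready={C,D,F} → run D
t=10: ready={C,D,F} → run D
t=11: ready={C,D,F} → run D
t=12: ready={C,D,F} → run D
t=13: ready={C,F} → run F
t=14: ready={C,F} → run F
t=15: ready={C,F} → run F
t=16: ready={C,F} → run F
t=17: ready={C,F} → run F
t=18: ready={C} → run C
t=19: ready={C} → run C
t=20: ready={C} → run C
t=21: (idle)
t=22: (idle)
t=23: (idle)
t=24: (idle)
t=25: (idle)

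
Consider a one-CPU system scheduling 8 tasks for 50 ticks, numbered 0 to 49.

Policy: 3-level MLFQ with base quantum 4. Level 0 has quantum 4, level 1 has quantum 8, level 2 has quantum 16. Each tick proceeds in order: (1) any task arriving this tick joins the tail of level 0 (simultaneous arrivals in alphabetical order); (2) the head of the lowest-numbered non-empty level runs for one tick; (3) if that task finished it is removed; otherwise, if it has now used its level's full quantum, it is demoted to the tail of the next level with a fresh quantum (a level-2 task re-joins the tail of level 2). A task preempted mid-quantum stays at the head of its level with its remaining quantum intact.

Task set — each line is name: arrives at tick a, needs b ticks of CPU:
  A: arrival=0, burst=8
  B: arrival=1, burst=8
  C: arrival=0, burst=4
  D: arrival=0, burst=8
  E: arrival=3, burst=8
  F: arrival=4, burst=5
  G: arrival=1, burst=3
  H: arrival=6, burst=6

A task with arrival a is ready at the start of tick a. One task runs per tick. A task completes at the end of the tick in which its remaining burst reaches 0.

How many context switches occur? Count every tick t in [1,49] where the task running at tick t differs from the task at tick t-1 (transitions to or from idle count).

t=0: L0/L1/L2 = ACD/-/- → run A
t=1: L0/L1/L2 = ACDBG/-/- → run A
t=2: L0/L1/L2 = ACDBG/-/- → run A
t=3: L0/L1/L2 = ACDBGE/-/- → run A
t=4: L0/L1/L2 = CDBGEF/A/- → run C
t=5: L0/L1/L2 = CDBGEF/A/- → run C
t=6: L0/L1/L2 = CDBGEFH/A/- → run C
t=7: L0/L1/L2 = CDBGEFH/A/- → run C
t=8: L0/L1/L2 = DBGEFH/A/- → run D
t=9: L0/L1/L2 = DBGEFH/A/- → run D
t=10: L0/L1/L2 = DBGEFH/A/- → run D
t=11: L0/L1/L2 = DBGEFH/A/- → run D
t=12: L0/L1/L2 = BGEFH/AD/- → run B
t=13: L0/L1/L2 = BGEFH/AD/- → run B
t=14: L0/L1/L2 = BGEFH/AD/- → run B
t=15: L0/L1/L2 = BGEFH/AD/- → run B
t=16: L0/L1/L2 = GEFH/ADB/- → run G
t=17: L0/L1/L2 = GEFH/ADB/- → run G
t=18: L0/L1/L2 = GEFH/ADB/- → run G
t=19: L0/L1/L2 = EFH/ADB/- → run E
t=20: L0/L1/L2 = EFH/ADB/- → run E
t=21: L0/L1/L2 = EFH/ADB/- → run E
t=22: L0/L1/L2 = EFH/ADB/- → run E
t=23: L0/L1/L2 = FH/ADBE/- → run F
t=24: L0/L1/L2 = FH/ADBE/- → run F
t=25: L0/L1/L2 = FH/ADBE/- → run F
t=26: L0/L1/L2 = FH/ADBE/- → run F
t=27: L0/L1/L2 = H/ADBEF/- → run H
t=28: L0/L1/L2 = H/ADBEF/- → run H
t=29: L0/L1/L2 = H/ADBEF/- → run H
t=30: L0/L1/L2 = H/ADBEF/- → run H
t=31: L0/L1/L2 = -/ADBEFH/- → run A
t=32: L0/L1/L2 = -/ADBEFH/- → run A
t=33: L0/L1/L2 = -/ADBEFH/- → run A
t=34: L0/L1/L2 = -/ADBEFH/- → run A
t=35: L0/L1/L2 = -/DBEFH/- → run D
t=36: L0/L1/L2 = -/DBEFH/- → run D
t=37: L0/L1/L2 = -/DBEFH/- → run D
t=38: L0/L1/L2 = -/DBEFH/- → run D
t=39: L0/L1/L2 = -/BEFH/- → run B
t=40: L0/L1/L2 = -/BEFH/- → run B
t=41: L0/L1/L2 = -/BEFH/- → run B
t=42: L0/L1/L2 = -/BEFH/- → run B
t=43: L0/L1/L2 = -/EFH/- → run E
t=44: L0/L1/L2 = -/EFH/- → run E
t=45: L0/L1/L2 = -/EFH/- → run E
t=46: L0/L1/L2 = -/EFH/- → run E
t=47: L0/L1/L2 = -/FH/- → run F
t=48: L0/L1/L2 = -/H/- → run H
t=49: L0/L1/L2 = -/H/- → run H

context switches = 13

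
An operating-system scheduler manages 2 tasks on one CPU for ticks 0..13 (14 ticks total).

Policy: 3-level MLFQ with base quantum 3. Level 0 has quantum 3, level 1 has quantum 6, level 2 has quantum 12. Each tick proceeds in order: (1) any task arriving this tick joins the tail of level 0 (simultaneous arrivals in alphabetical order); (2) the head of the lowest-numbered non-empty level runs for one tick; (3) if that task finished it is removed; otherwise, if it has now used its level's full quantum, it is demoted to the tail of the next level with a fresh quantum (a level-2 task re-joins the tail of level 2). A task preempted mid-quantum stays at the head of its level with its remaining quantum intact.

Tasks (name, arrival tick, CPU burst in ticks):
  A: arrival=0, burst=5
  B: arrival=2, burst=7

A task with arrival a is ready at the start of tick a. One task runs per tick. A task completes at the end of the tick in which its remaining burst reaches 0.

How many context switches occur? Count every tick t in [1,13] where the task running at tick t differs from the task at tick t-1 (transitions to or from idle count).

t=0: L0/L1/L2 = A/-/- → run A
t=1: L0/L1/L2 = A/-/- → run A
t=2: L0/L1/L2 = AB/-/- → run A
t=3: L0/L1/L2 = B/A/- → run B
t=4: L0/L1/L2 = B/A/- → run B
t=5: L0/L1/L2 = B/A/- → run B
t=6: L0/L1/L2 = -/AB/- → run A
t=7: L0/L1/L2 = -/AB/- → run A
t=8: L0/L1/L2 = -/B/- → run B
t=9: L0/L1/L2 = -/B/- → run B
t=10: L0/L1/L2 = -/B/- → run B
t=11: L0/L1/L2 = -/B/- → run B
t=12: (idle)
t=13: (idle)

context switches = 4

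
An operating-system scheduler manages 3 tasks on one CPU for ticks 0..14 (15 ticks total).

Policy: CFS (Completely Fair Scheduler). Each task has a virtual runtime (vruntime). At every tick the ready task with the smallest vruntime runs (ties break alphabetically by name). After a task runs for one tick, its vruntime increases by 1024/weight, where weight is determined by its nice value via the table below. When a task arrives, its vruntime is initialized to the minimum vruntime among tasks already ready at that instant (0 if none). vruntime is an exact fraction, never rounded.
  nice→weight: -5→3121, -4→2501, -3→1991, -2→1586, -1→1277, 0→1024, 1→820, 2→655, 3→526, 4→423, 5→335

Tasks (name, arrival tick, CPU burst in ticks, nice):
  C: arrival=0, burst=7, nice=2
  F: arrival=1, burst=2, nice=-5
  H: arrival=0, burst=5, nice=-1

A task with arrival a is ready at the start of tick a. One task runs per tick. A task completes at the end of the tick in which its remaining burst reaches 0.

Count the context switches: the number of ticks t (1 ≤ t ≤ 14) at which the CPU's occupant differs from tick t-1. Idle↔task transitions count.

t=0: vr[C=0 H=0] → run C
t=1: vr[C=1024/655 F=0 H=0] → run F
t=2: vr[C=1024/655 F=1024/3121 H=0] → run H
t=3: vr[C=1024/655 F=1024/3121 H=1024/1277] → run F
t=4: vr[C=1024/655 H=1024/1277] → run H
t=5: vr[C=1024/655 H=2048/1277] → run C
t=6: vr[C=2048/655 H=2048/1277] → run H
t=7: vr[C=2048/655 H=3072/1277] → run H
t=8: vr[C=2048/655 H=4096/1277] → run C
t=9: vr[C=3072/655 H=4096/1277] → run H
t=10: vr[C=3072/655] → run C
t=11: vr[C=4096/655] → run C
t=12: vr[C=1024/131] → run C
t=13: vr[C=6144/655] → run C
t=14: (idle)

context switches = 10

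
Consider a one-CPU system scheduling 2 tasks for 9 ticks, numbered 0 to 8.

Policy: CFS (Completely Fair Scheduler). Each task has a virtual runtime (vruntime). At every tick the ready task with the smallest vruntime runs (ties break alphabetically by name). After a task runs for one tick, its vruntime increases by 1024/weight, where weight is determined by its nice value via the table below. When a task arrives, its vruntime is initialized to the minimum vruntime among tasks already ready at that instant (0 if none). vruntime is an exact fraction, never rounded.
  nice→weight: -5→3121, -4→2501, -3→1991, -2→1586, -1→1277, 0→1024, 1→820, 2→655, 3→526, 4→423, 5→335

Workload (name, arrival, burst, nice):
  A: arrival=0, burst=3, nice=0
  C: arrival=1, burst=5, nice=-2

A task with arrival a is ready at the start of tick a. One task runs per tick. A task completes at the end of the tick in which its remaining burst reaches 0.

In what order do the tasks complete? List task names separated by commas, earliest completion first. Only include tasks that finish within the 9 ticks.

completion order = A, C

t=0: vr[A=0] → run A
t=1: vr[A=1 C=1] → run A
t=2: vr[A=2 C=1] → run C
t=3: vr[A=2 C=1305/793] → run C
t=4: vr[A=2 C=1817/793] → run A
t=5: vr[C=1817/793] → run C
t=6: vr[C=2329/793] → run C
t=7: vr[C=2841/793] → run C
t=8: (idle)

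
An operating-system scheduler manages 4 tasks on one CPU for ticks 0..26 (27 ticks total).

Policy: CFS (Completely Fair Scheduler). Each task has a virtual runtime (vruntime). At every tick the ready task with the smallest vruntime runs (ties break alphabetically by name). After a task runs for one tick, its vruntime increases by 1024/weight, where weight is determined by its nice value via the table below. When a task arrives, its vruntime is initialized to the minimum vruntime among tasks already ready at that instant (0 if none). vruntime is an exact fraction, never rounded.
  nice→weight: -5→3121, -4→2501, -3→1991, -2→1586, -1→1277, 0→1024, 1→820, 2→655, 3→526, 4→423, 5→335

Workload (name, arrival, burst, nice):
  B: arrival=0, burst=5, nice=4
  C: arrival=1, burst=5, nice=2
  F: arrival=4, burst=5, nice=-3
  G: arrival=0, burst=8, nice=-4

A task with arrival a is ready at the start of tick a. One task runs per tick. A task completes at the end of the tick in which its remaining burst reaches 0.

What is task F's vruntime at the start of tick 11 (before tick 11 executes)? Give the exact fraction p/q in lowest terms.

vruntime(F, start of tick 11) = 11760640/4979491

t=0: vr[B=0 G=0] → run B
t=1: vr[B=1024/423 C=0 G=0] → run C
t=2: vr[B=1024/423 C=1024/655 G=0] → run G
t=3: vr[B=1024/423 C=1024/655 G=1024/2501] → run G
t=4: vr[B=1024/423 C=1024/655 F=2048/2501 G=2048/2501] → run F
t=5: vr[B=1024/423 C=1024/655 F=6638592/4979491 G=2048/2501] → run G
t=6: vr[B=1024/423 C=1024/655 F=6638592/4979491 G=3072/2501] → run G
t=7: vr[B=1024/423 C=1024/655 F=6638592/4979491 G=4096/2501] → run F
t=8: vr[B=1024/423 C=1024/655 F=9199616/4979491 G=4096/2501] → run C
t=9: vr[B=1024/423 C=2048/655 F=9199616/4979491 G=4096/2501] → run G
t=10: vr[B=1024/423 C=2048/655 F=9199616/4979491 G=5120/2501] → run F
t=11: vr[B=1024/423 C=2048/655 F=11760640/4979491 G=5120/2501] → run G
t=12: vr[B=1024/423 C=2048/655 F=11760640/4979491 G=6144/2501] → run F
t=13: vr[B=1024/423 C=2048/655 F=14321664/4979491 G=6144/2501] → run B
t=14: vr[B=2048/423 C=2048/655 F=14321664/4979491 G=6144/2501] → run G
t=15: vr[B=2048/423 C=2048/655 F=14321664/4979491 G=7168/2501] → run G
t=16: vr[B=2048/423 C=2048/655 F=14321664/4979491] → run F
t=17: vr[B=2048/423 C=2048/655] → run C
t=18: vr[B=2048/423 C=3072/655] → run C
t=19: vr[B=2048/423 C=4096/655] → run B
t=20: vr[B=1024/141 C=4096/655] → run C
t=21: vr[B=1024/141] → run B
t=22: vr[B=4096/423] → run B
t=23: (idle)
t=24: (idle)
t=25: (idle)
t=26: (idle)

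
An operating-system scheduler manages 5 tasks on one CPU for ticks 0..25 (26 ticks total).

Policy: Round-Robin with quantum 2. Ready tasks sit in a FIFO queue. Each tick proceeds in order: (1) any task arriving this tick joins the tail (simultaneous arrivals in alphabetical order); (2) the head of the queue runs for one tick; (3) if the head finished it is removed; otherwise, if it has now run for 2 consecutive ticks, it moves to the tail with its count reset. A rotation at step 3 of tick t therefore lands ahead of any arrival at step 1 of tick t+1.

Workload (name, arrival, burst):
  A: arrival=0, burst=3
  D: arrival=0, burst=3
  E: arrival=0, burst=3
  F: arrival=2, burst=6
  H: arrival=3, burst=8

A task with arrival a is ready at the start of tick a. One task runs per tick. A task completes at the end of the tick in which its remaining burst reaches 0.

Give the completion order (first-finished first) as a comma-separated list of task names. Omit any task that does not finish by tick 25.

t=0: queue=[A,D,E] q_used=0 → run A
t=1: queue=[A,D,E] q_used=1 → run A
t=2: queue=[D,E,A,F] q_used=0 → run D
t=3: queue=[D,E,A,F,H] q_used=1 → run D
t=4: queue=[E,A,F,H,D] q_used=0 → run E
t=5: queue=[E,A,F,H,D] q_used=1 → run E
t=6: queue=[A,F,H,D,E] q_used=0 → run A
t=7: queue=[F,H,D,E] q_used=0 → run F
t=8: queue=[F,H,D,E] q_used=1 → run F
t=9: queue=[H,D,E,F] q_used=0 → run H
t=10: queue=[H,D,E,F] q_used=1 → run H
t=11: queue=[D,E,F,H] q_used=0 → run D
t=12: queue=[E,F,H] q_used=0 → run E
t=13: queue=[F,H] q_used=0 → run F
t=14: queue=[F,H] q_used=1 → run F
t=15: queue=[H,F] q_used=0 → run H
t=16: queue=[H,F] q_used=1 → run H
t=17: queue=[F,H] q_used=0 → run F
t=18: queue=[F,H] q_used=1 → run F
t=19: queue=[H] q_used=0 → run H
t=20: queue=[H] q_used=1 → run H
t=21: queue=[H] q_used=0 → run H
t=22: queue=[H] q_used=1 → run H
t=23: (idle)
t=24: (idle)
t=25: (idle)

completion order = A, D, E, F, H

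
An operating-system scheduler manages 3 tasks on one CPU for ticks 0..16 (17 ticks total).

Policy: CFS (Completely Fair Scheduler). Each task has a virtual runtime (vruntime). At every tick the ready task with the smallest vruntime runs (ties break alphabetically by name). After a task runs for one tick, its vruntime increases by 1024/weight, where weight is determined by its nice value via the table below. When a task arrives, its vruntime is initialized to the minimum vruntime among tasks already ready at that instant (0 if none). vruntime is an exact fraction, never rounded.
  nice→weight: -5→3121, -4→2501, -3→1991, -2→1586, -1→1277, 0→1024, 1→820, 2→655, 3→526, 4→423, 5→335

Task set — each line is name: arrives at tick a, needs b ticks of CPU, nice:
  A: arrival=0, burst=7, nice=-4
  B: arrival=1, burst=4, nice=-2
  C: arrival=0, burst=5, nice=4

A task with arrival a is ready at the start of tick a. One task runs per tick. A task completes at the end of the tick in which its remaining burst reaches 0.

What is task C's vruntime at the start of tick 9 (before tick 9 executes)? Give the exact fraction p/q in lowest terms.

t=0: vr[A=0 C=0] → run A
t=1: vr[A=1024/2501 B=0 C=0] → run B
t=2: vr[A=1024/2501 B=512/793 C=0] → run C
t=3: vr[A=1024/2501 B=512/793 C=1024/423] → run A
t=4: vr[A=2048/2501 B=512/793 C=1024/423] → run B
t=5: vr[A=2048/2501 B=1024/793 C=1024/423] → run A
t=6: vr[A=3072/2501 B=1024/793 C=1024/423] → run A
t=7: vr[A=4096/2501 B=1024/793 C=1024/423] → run B
t=8: vr[A=4096/2501 B=1536/793 C=1024/423] → run A
t=9: vr[A=5120/2501 B=1536/793 C=1024/423] → run B
t=10: vr[A=5120/2501 C=1024/423] → run A
t=11: vr[A=6144/2501 C=1024/423] → run C
t=12: vr[A=6144/2501 C=2048/423] → run A
t=13: vr[C=2048/423] → run C
t=14: vr[C=1024/141] → run C
t=15: vr[C=4096/423] → run C
t=16: (idle)

vruntime(C, start of tick 9) = 1024/423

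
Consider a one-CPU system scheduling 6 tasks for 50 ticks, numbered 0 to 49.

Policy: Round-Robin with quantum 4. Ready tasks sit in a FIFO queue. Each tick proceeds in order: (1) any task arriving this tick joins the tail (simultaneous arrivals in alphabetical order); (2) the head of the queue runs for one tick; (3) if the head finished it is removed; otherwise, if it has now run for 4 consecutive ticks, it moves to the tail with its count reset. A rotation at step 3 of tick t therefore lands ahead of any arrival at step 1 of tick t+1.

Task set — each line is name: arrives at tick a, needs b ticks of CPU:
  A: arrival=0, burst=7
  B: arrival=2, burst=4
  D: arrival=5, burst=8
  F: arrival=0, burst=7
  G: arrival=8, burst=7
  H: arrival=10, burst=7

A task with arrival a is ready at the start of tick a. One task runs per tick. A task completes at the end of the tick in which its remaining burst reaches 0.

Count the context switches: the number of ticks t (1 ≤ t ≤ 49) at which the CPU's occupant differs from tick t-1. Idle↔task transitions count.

t=0: queue=[A,F] q_used=0 → run A
t=1: queue=[A,F] q_used=1 → run A
t=2: queue=[A,F,B] q_used=2 → run A
t=3: queue=[A,F,B] q_used=3 → run A
t=4: queue=[F,B,A] q_used=0 → run F
t=5: queue=[F,B,A,D] q_used=1 → run F
t=6: queue=[F,B,A,D] q_used=2 → run F
t=7: queue=[F,B,A,D] q_used=3 → run F
t=8: queue=[B,A,D,F,G] q_used=0 → run B
t=9: queue=[B,A,D,F,G] q_used=1 → run B
t=10: queue=[B,A,D,F,G,H] q_used=2 → run B
t=11: queue=[B,A,D,F,G,H] q_used=3 → run B
t=12: queue=[A,D,F,G,H] q_used=0 → run A
t=13: queue=[A,D,F,G,H] q_used=1 → run A
t=14: queue=[A,D,F,G,H] q_used=2 → run A
t=15: queue=[D,F,G,H] q_used=0 → run D
t=16: queue=[D,F,G,H] q_used=1 → run D
t=17: queue=[D,F,G,H] q_used=2 → run D
t=18: queue=[D,F,G,H] q_used=3 → run D
t=19: queue=[F,G,H,D] q_used=0 → run F
t=20: queue=[F,G,H,D] q_used=1 → run F
t=21: queue=[F,G,H,D] q_used=2 → run F
t=22: queue=[G,H,D] q_used=0 → run G
t=23: queue=[G,H,D] q_used=1 → run G
t=24: queue=[G,H,D] q_used=2 → run G
t=25: queue=[G,H,D] q_used=3 → run G
t=26: queue=[H,D,G] q_used=0 → run H
t=27: queue=[H,D,G] q_used=1 → run H
t=28: queue=[H,D,G] q_used=2 → run H
t=29: queue=[H,D,G] q_used=3 → run H
t=30: queue=[D,G,H] q_used=0 → run D
t=31: queue=[D,G,H] q_used=1 → run D
t=32: queue=[D,G,H] q_used=2 → run D
t=33: queue=[D,G,H] q_used=3 → run D
t=34: queue=[G,H] q_used=0 → run G
t=35: queue=[G,H] q_used=1 → run G
t=36: queue=[G,H] q_used=2 → run G
t=37: queue=[H] q_used=0 → run H
t=38: queue=[H] q_used=1 → run H
t=39: queue=[H] q_used=2 → run H
t=40: (idle)
t=41: (idle)
t=42: (idle)
t=43: (idle)
t=44: (idle)
t=45: (idle)
t=46: (idle)
t=47: (idle)
t=48: (idle)
t=49: (idle)

context switches = 11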